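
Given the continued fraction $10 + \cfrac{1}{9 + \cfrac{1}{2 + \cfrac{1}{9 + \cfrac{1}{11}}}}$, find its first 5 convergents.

10/1, 91/9, 192/19, 1819/180, 20201/1999

Using the convergent recurrence p_i = a_i*p_{i-1} + p_{i-2}, q_i = a_i*q_{i-1} + q_{i-2} with p_{-2}=0, p_{-1}=1, q_{-2}=1, q_{-1}=0:
  i=0: a_0=10, p_0 = 10*1 + 0 = 10, q_0 = 10*0 + 1 = 1.
  i=1: a_1=9, p_1 = 9*10 + 1 = 91, q_1 = 9*1 + 0 = 9.
  i=2: a_2=2, p_2 = 2*91 + 10 = 192, q_2 = 2*9 + 1 = 19.
  i=3: a_3=9, p_3 = 9*192 + 91 = 1819, q_3 = 9*19 + 9 = 180.
  i=4: a_4=11, p_4 = 11*1819 + 192 = 20201, q_4 = 11*180 + 19 = 1999.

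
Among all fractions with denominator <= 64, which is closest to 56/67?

Expand x = 56/67 as a continued fraction with the Euclidean algorithm:
  56 = 0*67 + 56, so a_0 = 0.
  67 = 1*56 + 11, so a_1 = 1.
  56 = 5*11 + 1, so a_2 = 5.
  11 = 11*1 + 0, so a_3 = 11.
so x = [0; 1, 5, 11].
Convergents (p_i = a_i*p_{i-1} + p_{i-2}, q_i = a_i*q_{i-1} + q_{i-2} with p_{-2}=0, p_{-1}=1, q_{-2}=1, q_{-1}=0), until the denominator exceeds 64:
  i=0: a_0=0, p_0 = 0*1 + 0 = 0, q_0 = 0*0 + 1 = 1.
  i=1: a_1=1, p_1 = 1*0 + 1 = 1, q_1 = 1*1 + 0 = 1.
  i=2: a_2=5, p_2 = 5*1 + 0 = 5, q_2 = 5*1 + 1 = 6.
  i=3: a_3=11, p_3 = 11*5 + 1 = 56, q_3 = 11*6 + 1 = 67.
q_3 = 67 > 64, so the last convergent with denominator <= 64 is p_2/q_2 = 5/6.
The closest fraction with denominator <= 64 is either p_2/q_2 or the intermediate fraction (k*p_2 + p_1)/(k*q_2 + q_1) with the largest k >= 1 whose denominator stays <= 64; these approach x as k grows, and every other convergent or intermediate fraction in range is farther away.
Largest k: floor((64 - q_1)/q_2) = floor((64 - 1)/6) = 10.
That gives (10*5 + 1)/(10*6 + 1) = 51/61.
Compare the errors: |x - 5/6| = |56*6 - 5*67|/(67*6) = 1/402, and |x - 51/61| = |56*61 - 51*67|/(67*61) = 1/4087.
Cross-multiplying, 1*402 = 402 < 4087 = 1*4087, so 1/4087 is smaller: the intermediate fraction 51/61 is closer to x than 5/6.

51/61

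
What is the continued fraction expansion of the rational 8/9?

[0; 1, 8]

Run the Euclidean algorithm on 8 and 9; the successive quotients are the partial quotients a_0, a_1, ... (each step inverts the fractional part left over by the previous one):
  8 = 0*9 + 8, so a_0 = 0.
  9 = 1*8 + 1, so a_1 = 1.
  8 = 8*1 + 0, so a_2 = 8.
The remainder reaches 0 after 3 divisions, so the expansion has 3 partial quotients, read off in order.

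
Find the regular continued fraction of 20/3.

[6; 1, 2]

Run the Euclidean algorithm on 20 and 3; the successive quotients are the partial quotients a_0, a_1, ... (each step inverts the fractional part left over by the previous one):
  20 = 6*3 + 2, so a_0 = 6.
  3 = 1*2 + 1, so a_1 = 1.
  2 = 2*1 + 0, so a_2 = 2.
The remainder reaches 0 after 3 divisions, so the expansion has 3 partial quotients, read off in order.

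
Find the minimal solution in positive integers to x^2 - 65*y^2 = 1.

First expand sqrt(65) as a continued fraction. With x_i = (sqrt(65) + m_i)/d_i and (m_0, d_0) = (0, 1): a_0 = floor(sqrt(65)) = 8, since 8^2 = 64 <= 65 < 81 = 9^2.
Iterate m_{i+1} = d_i*a_i - m_i, d_{i+1} = (65 - m_{i+1}^2)/d_i, a_{i+1} = floor((a_0 + m_{i+1})/d_{i+1}):
  m_1 = 1*8 - 0 = 8, d_1 = (65 - 8^2)/1 = 1/1 = 1, a_1 = floor((8 + 8)/1) = 16.
  m_2 = 1*16 - 8 = 8, d_2 = (65 - 8^2)/1 = 1/1 = 1: (m_2, d_2) = (m_1, d_1) = (8, 1), so from here the quotient a_1 repeats; the period length is 1.
So sqrt(65) = [8; (16)] with period length k = 1.
k is odd, so (p_{k-1}, q_{k-1}) only solves x^2 - 65y^2 = -1 and the fundamental solution of x^2 - 65y^2 = 1 is (p_{2k-1}, q_{2k-1}) = (p_1, q_1); compute convergents through index 1, running through the period twice.
Convergents (p_i = a_i*p_{i-1} + p_{i-2}, q_i = a_i*q_{i-1} + q_{i-2} with p_{-2}=0, p_{-1}=1, q_{-2}=1, q_{-1}=0):
  i=0: a_0=8, p_0 = 8*1 + 0 = 8, q_0 = 8*0 + 1 = 1.
  i=1: a_1=16, p_1 = 16*8 + 1 = 129, q_1 = 16*1 + 0 = 16.
Indeed p_0^2 - 65*q_0^2 = 64 - 65 = -1, not +1.
Check: 129^2 - 65*16^2 = 16641 - 16640 = 1, so (x, y) = (129, 16) solves the equation, and by the theorem it is the least positive solution.

(x, y) = (129, 16)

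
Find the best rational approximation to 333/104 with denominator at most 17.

Expand x = 333/104 as a continued fraction with the Euclidean algorithm:
  333 = 3*104 + 21, so a_0 = 3.
  104 = 4*21 + 20, so a_1 = 4.
  21 = 1*20 + 1, so a_2 = 1.
  20 = 20*1 + 0, so a_3 = 20.
so x = [3; 4, 1, 20].
Convergents (p_i = a_i*p_{i-1} + p_{i-2}, q_i = a_i*q_{i-1} + q_{i-2} with p_{-2}=0, p_{-1}=1, q_{-2}=1, q_{-1}=0), until the denominator exceeds 17:
  i=0: a_0=3, p_0 = 3*1 + 0 = 3, q_0 = 3*0 + 1 = 1.
  i=1: a_1=4, p_1 = 4*3 + 1 = 13, q_1 = 4*1 + 0 = 4.
  i=2: a_2=1, p_2 = 1*13 + 3 = 16, q_2 = 1*4 + 1 = 5.
  i=3: a_3=20, p_3 = 20*16 + 13 = 333, q_3 = 20*5 + 4 = 104.
q_3 = 104 > 17, so the last convergent with denominator <= 17 is p_2/q_2 = 16/5.
The closest fraction with denominator <= 17 is either p_2/q_2 or the intermediate fraction (k*p_2 + p_1)/(k*q_2 + q_1) with the largest k >= 1 whose denominator stays <= 17; these approach x as k grows, and every other convergent or intermediate fraction in range is farther away.
Largest k: floor((17 - q_1)/q_2) = floor((17 - 4)/5) = 2.
That gives (2*16 + 13)/(2*5 + 4) = 45/14.
Compare the errors: |x - 16/5| = |333*5 - 16*104|/(104*5) = 1/520, and |x - 45/14| = |333*14 - 45*104|/(104*14) = 18/1456.
Cross-multiplying, 1*1456 = 1456 < 9360 = 18*520, so 1/520 is smaller: the convergent 16/5 is closer to x than 45/14.

16/5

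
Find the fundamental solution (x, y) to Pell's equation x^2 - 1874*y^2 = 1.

First expand sqrt(1874) as a continued fraction. With x_i = (sqrt(1874) + m_i)/d_i and (m_0, d_0) = (0, 1): a_0 = floor(sqrt(1874)) = 43, since 43^2 = 1849 <= 1874 < 1936 = 44^2.
Iterate m_{i+1} = d_i*a_i - m_i, d_{i+1} = (1874 - m_{i+1}^2)/d_i, a_{i+1} = floor((a_0 + m_{i+1})/d_{i+1}):
  m_1 = 1*43 - 0 = 43, d_1 = (1874 - 43^2)/1 = 25/1 = 25, a_1 = floor((43 + 43)/25) = 3.
  m_2 = 25*3 - 43 = 32, d_2 = (1874 - 32^2)/25 = 850/25 = 34, a_2 = floor((43 + 32)/34) = 2.
  m_3 = 34*2 - 32 = 36, d_3 = (1874 - 36^2)/34 = 578/34 = 17, a_3 = floor((43 + 36)/17) = 4.
  m_4 = 17*4 - 36 = 32, d_4 = (1874 - 32^2)/17 = 850/17 = 50, a_4 = floor((43 + 32)/50) = 1.
  m_5 = 50*1 - 32 = 18, d_5 = (1874 - 18^2)/50 = 1550/50 = 31, a_5 = floor((43 + 18)/31) = 1.
  m_6 = 31*1 - 18 = 13, d_6 = (1874 - 13^2)/31 = 1705/31 = 55, a_6 = floor((43 + 13)/55) = 1.
  m_7 = 55*1 - 13 = 42, d_7 = (1874 - 42^2)/55 = 110/55 = 2, a_7 = floor((43 + 42)/2) = 42.
  m_8 = 2*42 - 42 = 42, d_8 = (1874 - 42^2)/2 = 110/2 = 55, a_8 = floor((43 + 42)/55) = 1.
  m_9 = 55*1 - 42 = 13, d_9 = (1874 - 13^2)/55 = 1705/55 = 31, a_9 = floor((43 + 13)/31) = 1.
  m_10 = 31*1 - 13 = 18, d_10 = (1874 - 18^2)/31 = 1550/31 = 50, a_10 = floor((43 + 18)/50) = 1.
  m_11 = 50*1 - 18 = 32, d_11 = (1874 - 32^2)/50 = 850/50 = 17, a_11 = floor((43 + 32)/17) = 4.
  m_12 = 17*4 - 32 = 36, d_12 = (1874 - 36^2)/17 = 578/17 = 34, a_12 = floor((43 + 36)/34) = 2.
  m_13 = 34*2 - 36 = 32, d_13 = (1874 - 32^2)/34 = 850/34 = 25, a_13 = floor((43 + 32)/25) = 3.
  m_14 = 25*3 - 32 = 43, d_14 = (1874 - 43^2)/25 = 25/25 = 1, a_14 = floor((43 + 43)/1) = 86.
  m_15 = 1*86 - 43 = 43, d_15 = (1874 - 43^2)/1 = 25/1 = 25: (m_15, d_15) = (m_1, d_1) = (43, 25), so from here the quotients repeat a_1, ..., a_14; the period length is 14.
So sqrt(1874) = [43; (3, 2, 4, 1, 1, 1, 42, 1, 1, 1, 4, 2, 3, 86)] with period length k = 14.
k is even, so the fundamental solution of x^2 - 1874y^2 = 1 is (p_{k-1}, q_{k-1}) = (p_13, q_13); compute convergents through index 13.
Convergents (p_i = a_i*p_{i-1} + p_{i-2}, q_i = a_i*q_{i-1} + q_{i-2} with p_{-2}=0, p_{-1}=1, q_{-2}=1, q_{-1}=0):
  i=0: a_0=43, p_0 = 43*1 + 0 = 43, q_0 = 43*0 + 1 = 1.
  i=1: a_1=3, p_1 = 3*43 + 1 = 130, q_1 = 3*1 + 0 = 3.
  i=2: a_2=2, p_2 = 2*130 + 43 = 303, q_2 = 2*3 + 1 = 7.
  i=3: a_3=4, p_3 = 4*303 + 130 = 1342, q_3 = 4*7 + 3 = 31.
  i=4: a_4=1, p_4 = 1*1342 + 303 = 1645, q_4 = 1*31 + 7 = 38.
  i=5: a_5=1, p_5 = 1*1645 + 1342 = 2987, q_5 = 1*38 + 31 = 69.
  i=6: a_6=1, p_6 = 1*2987 + 1645 = 4632, q_6 = 1*69 + 38 = 107.
  i=7: a_7=42, p_7 = 42*4632 + 2987 = 197531, q_7 = 42*107 + 69 = 4563.
  i=8: a_8=1, p_8 = 1*197531 + 4632 = 202163, q_8 = 1*4563 + 107 = 4670.
  i=9: a_9=1, p_9 = 1*202163 + 197531 = 399694, q_9 = 1*4670 + 4563 = 9233.
  i=10: a_10=1, p_10 = 1*399694 + 202163 = 601857, q_10 = 1*9233 + 4670 = 13903.
  i=11: a_11=4, p_11 = 4*601857 + 399694 = 2807122, q_11 = 4*13903 + 9233 = 64845.
  i=12: a_12=2, p_12 = 2*2807122 + 601857 = 6216101, q_12 = 2*64845 + 13903 = 143593.
  i=13: a_13=3, p_13 = 3*6216101 + 2807122 = 21455425, q_13 = 3*143593 + 64845 = 495624.
Check: 21455425^2 - 1874*495624^2 = 460335261930625 - 460335261930624 = 1, so (x, y) = (21455425, 495624) solves the equation, and by the theorem it is the least positive solution.

(x, y) = (21455425, 495624)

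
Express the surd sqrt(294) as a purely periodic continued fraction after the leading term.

[17; (6, 1, 4, 1, 6, 34)]

Write x_i = (sqrt(294) + m_i)/d_i with (m_0, d_0) = (0, 1). a_0 = floor(sqrt(294)) = 17, since 17^2 = 289 <= 294 < 324 = 18^2.
Iterate m_{i+1} = d_i*a_i - m_i, d_{i+1} = (294 - m_{i+1}^2)/d_i, a_{i+1} = floor((a_0 + m_{i+1})/d_{i+1}):
  m_1 = 1*17 - 0 = 17, d_1 = (294 - 17^2)/1 = 5/1 = 5, a_1 = floor((17 + 17)/5) = 6.
  m_2 = 5*6 - 17 = 13, d_2 = (294 - 13^2)/5 = 125/5 = 25, a_2 = floor((17 + 13)/25) = 1.
  m_3 = 25*1 - 13 = 12, d_3 = (294 - 12^2)/25 = 150/25 = 6, a_3 = floor((17 + 12)/6) = 4.
  m_4 = 6*4 - 12 = 12, d_4 = (294 - 12^2)/6 = 150/6 = 25, a_4 = floor((17 + 12)/25) = 1.
  m_5 = 25*1 - 12 = 13, d_5 = (294 - 13^2)/25 = 125/25 = 5, a_5 = floor((17 + 13)/5) = 6.
  m_6 = 5*6 - 13 = 17, d_6 = (294 - 17^2)/5 = 5/5 = 1, a_6 = floor((17 + 17)/1) = 34.
  m_7 = 1*34 - 17 = 17, d_7 = (294 - 17^2)/1 = 5/1 = 5: (m_7, d_7) = (m_1, d_1) = (17, 5), so from here the quotients repeat a_1, ..., a_6; the period length is 6.
Hence the expansion of sqrt(294) is a_0 = 17 followed by the repeating block 6, 1, 4, 1, 6, 34 (period 6).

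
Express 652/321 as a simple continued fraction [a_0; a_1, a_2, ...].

Run the Euclidean algorithm on 652 and 321; the successive quotients are the partial quotients a_0, a_1, ... (each step inverts the fractional part left over by the previous one):
  652 = 2*321 + 10, so a_0 = 2.
  321 = 32*10 + 1, so a_1 = 32.
  10 = 10*1 + 0, so a_2 = 10.
The remainder reaches 0 after 3 divisions, so the expansion has 3 partial quotients, read off in order.

[2; 32, 10]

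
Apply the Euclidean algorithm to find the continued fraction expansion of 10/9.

[1; 9]

Run the Euclidean algorithm on 10 and 9; the successive quotients are the partial quotients a_0, a_1, ... (each step inverts the fractional part left over by the previous one):
  10 = 1*9 + 1, so a_0 = 1.
  9 = 9*1 + 0, so a_1 = 9.
The remainder reaches 0 after 2 divisions, so the expansion has 2 partial quotients, read off in order.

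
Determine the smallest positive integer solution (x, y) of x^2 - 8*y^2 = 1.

(x, y) = (3, 1)

First expand sqrt(8) as a continued fraction. With x_i = (sqrt(8) + m_i)/d_i and (m_0, d_0) = (0, 1): a_0 = floor(sqrt(8)) = 2, since 2^2 = 4 <= 8 < 9 = 3^2.
Iterate m_{i+1} = d_i*a_i - m_i, d_{i+1} = (8 - m_{i+1}^2)/d_i, a_{i+1} = floor((a_0 + m_{i+1})/d_{i+1}):
  m_1 = 1*2 - 0 = 2, d_1 = (8 - 2^2)/1 = 4/1 = 4, a_1 = floor((2 + 2)/4) = 1.
  m_2 = 4*1 - 2 = 2, d_2 = (8 - 2^2)/4 = 4/4 = 1, a_2 = floor((2 + 2)/1) = 4.
  m_3 = 1*4 - 2 = 2, d_3 = (8 - 2^2)/1 = 4/1 = 4: (m_3, d_3) = (m_1, d_1) = (2, 4), so from here the quotients repeat a_1, a_2; the period length is 2.
So sqrt(8) = [2; (1, 4)] with period length k = 2.
k is even, so the fundamental solution of x^2 - 8y^2 = 1 is (p_{k-1}, q_{k-1}) = (p_1, q_1); compute convergents through index 1.
Convergents (p_i = a_i*p_{i-1} + p_{i-2}, q_i = a_i*q_{i-1} + q_{i-2} with p_{-2}=0, p_{-1}=1, q_{-2}=1, q_{-1}=0):
  i=0: a_0=2, p_0 = 2*1 + 0 = 2, q_0 = 2*0 + 1 = 1.
  i=1: a_1=1, p_1 = 1*2 + 1 = 3, q_1 = 1*1 + 0 = 1.
Check: 3^2 - 8*1^2 = 9 - 8 = 1, so (x, y) = (3, 1) solves the equation, and by the theorem it is the least positive solution.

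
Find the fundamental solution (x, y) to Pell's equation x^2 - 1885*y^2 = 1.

First expand sqrt(1885) as a continued fraction. With x_i = (sqrt(1885) + m_i)/d_i and (m_0, d_0) = (0, 1): a_0 = floor(sqrt(1885)) = 43, since 43^2 = 1849 <= 1885 < 1936 = 44^2.
Iterate m_{i+1} = d_i*a_i - m_i, d_{i+1} = (1885 - m_{i+1}^2)/d_i, a_{i+1} = floor((a_0 + m_{i+1})/d_{i+1}):
  m_1 = 1*43 - 0 = 43, d_1 = (1885 - 43^2)/1 = 36/1 = 36, a_1 = floor((43 + 43)/36) = 2.
  m_2 = 36*2 - 43 = 29, d_2 = (1885 - 29^2)/36 = 1044/36 = 29, a_2 = floor((43 + 29)/29) = 2.
  m_3 = 29*2 - 29 = 29, d_3 = (1885 - 29^2)/29 = 1044/29 = 36, a_3 = floor((43 + 29)/36) = 2.
  m_4 = 36*2 - 29 = 43, d_4 = (1885 - 43^2)/36 = 36/36 = 1, a_4 = floor((43 + 43)/1) = 86.
  m_5 = 1*86 - 43 = 43, d_5 = (1885 - 43^2)/1 = 36/1 = 36: (m_5, d_5) = (m_1, d_1) = (43, 36), so from here the quotients repeat a_1, ..., a_4; the period length is 4.
So sqrt(1885) = [43; (2, 2, 2, 86)] with period length k = 4.
k is even, so the fundamental solution of x^2 - 1885y^2 = 1 is (p_{k-1}, q_{k-1}) = (p_3, q_3); compute convergents through index 3.
Convergents (p_i = a_i*p_{i-1} + p_{i-2}, q_i = a_i*q_{i-1} + q_{i-2} with p_{-2}=0, p_{-1}=1, q_{-2}=1, q_{-1}=0):
  i=0: a_0=43, p_0 = 43*1 + 0 = 43, q_0 = 43*0 + 1 = 1.
  i=1: a_1=2, p_1 = 2*43 + 1 = 87, q_1 = 2*1 + 0 = 2.
  i=2: a_2=2, p_2 = 2*87 + 43 = 217, q_2 = 2*2 + 1 = 5.
  i=3: a_3=2, p_3 = 2*217 + 87 = 521, q_3 = 2*5 + 2 = 12.
Check: 521^2 - 1885*12^2 = 271441 - 271440 = 1, so (x, y) = (521, 12) solves the equation, and by the theorem it is the least positive solution.

(x, y) = (521, 12)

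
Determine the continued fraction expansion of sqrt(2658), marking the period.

Write x_i = (sqrt(2658) + m_i)/d_i with (m_0, d_0) = (0, 1). a_0 = floor(sqrt(2658)) = 51, since 51^2 = 2601 <= 2658 < 2704 = 52^2.
Iterate m_{i+1} = d_i*a_i - m_i, d_{i+1} = (2658 - m_{i+1}^2)/d_i, a_{i+1} = floor((a_0 + m_{i+1})/d_{i+1}):
  m_1 = 1*51 - 0 = 51, d_1 = (2658 - 51^2)/1 = 57/1 = 57, a_1 = floor((51 + 51)/57) = 1.
  m_2 = 57*1 - 51 = 6, d_2 = (2658 - 6^2)/57 = 2622/57 = 46, a_2 = floor((51 + 6)/46) = 1.
  m_3 = 46*1 - 6 = 40, d_3 = (2658 - 40^2)/46 = 1058/46 = 23, a_3 = floor((51 + 40)/23) = 3.
  m_4 = 23*3 - 40 = 29, d_4 = (2658 - 29^2)/23 = 1817/23 = 79, a_4 = floor((51 + 29)/79) = 1.
  m_5 = 79*1 - 29 = 50, d_5 = (2658 - 50^2)/79 = 158/79 = 2, a_5 = floor((51 + 50)/2) = 50.
  m_6 = 2*50 - 50 = 50, d_6 = (2658 - 50^2)/2 = 158/2 = 79, a_6 = floor((51 + 50)/79) = 1.
  m_7 = 79*1 - 50 = 29, d_7 = (2658 - 29^2)/79 = 1817/79 = 23, a_7 = floor((51 + 29)/23) = 3.
  m_8 = 23*3 - 29 = 40, d_8 = (2658 - 40^2)/23 = 1058/23 = 46, a_8 = floor((51 + 40)/46) = 1.
  m_9 = 46*1 - 40 = 6, d_9 = (2658 - 6^2)/46 = 2622/46 = 57, a_9 = floor((51 + 6)/57) = 1.
  m_10 = 57*1 - 6 = 51, d_10 = (2658 - 51^2)/57 = 57/57 = 1, a_10 = floor((51 + 51)/1) = 102.
  m_11 = 1*102 - 51 = 51, d_11 = (2658 - 51^2)/1 = 57/1 = 57: (m_11, d_11) = (m_1, d_1) = (51, 57), so from here the quotients repeat a_1, ..., a_10; the period length is 10.
Hence the expansion of sqrt(2658) is a_0 = 51 followed by the repeating block 1, 1, 3, 1, 50, 1, 3, 1, 1, 102 (period 10).

[51; (1, 1, 3, 1, 50, 1, 3, 1, 1, 102)]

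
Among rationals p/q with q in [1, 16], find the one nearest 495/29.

Expand x = 495/29 as a continued fraction with the Euclidean algorithm:
  495 = 17*29 + 2, so a_0 = 17.
  29 = 14*2 + 1, so a_1 = 14.
  2 = 2*1 + 0, so a_2 = 2.
so x = [17; 14, 2].
Convergents (p_i = a_i*p_{i-1} + p_{i-2}, q_i = a_i*q_{i-1} + q_{i-2} with p_{-2}=0, p_{-1}=1, q_{-2}=1, q_{-1}=0), until the denominator exceeds 16:
  i=0: a_0=17, p_0 = 17*1 + 0 = 17, q_0 = 17*0 + 1 = 1.
  i=1: a_1=14, p_1 = 14*17 + 1 = 239, q_1 = 14*1 + 0 = 14.
  i=2: a_2=2, p_2 = 2*239 + 17 = 495, q_2 = 2*14 + 1 = 29.
q_2 = 29 > 16, so the last convergent with denominator <= 16 is p_1/q_1 = 239/14.
The closest fraction with denominator <= 16 is either p_1/q_1 or the intermediate fraction (k*p_1 + p_0)/(k*q_1 + q_0) with the largest k >= 1 whose denominator stays <= 16; these approach x as k grows, and every other convergent or intermediate fraction in range is farther away.
Largest k: floor((16 - q_0)/q_1) = floor((16 - 1)/14) = 1.
That gives (1*239 + 17)/(1*14 + 1) = 256/15.
Compare the errors: |x - 239/14| = |495*14 - 239*29|/(29*14) = 1/406, and |x - 256/15| = |495*15 - 256*29|/(29*15) = 1/435.
Cross-multiplying, 1*406 = 406 < 435 = 1*435, so 1/435 is smaller: the intermediate fraction 256/15 is closer to x than 239/14.

256/15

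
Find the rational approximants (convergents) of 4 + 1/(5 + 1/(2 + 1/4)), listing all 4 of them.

Using the convergent recurrence p_i = a_i*p_{i-1} + p_{i-2}, q_i = a_i*q_{i-1} + q_{i-2} with p_{-2}=0, p_{-1}=1, q_{-2}=1, q_{-1}=0:
  i=0: a_0=4, p_0 = 4*1 + 0 = 4, q_0 = 4*0 + 1 = 1.
  i=1: a_1=5, p_1 = 5*4 + 1 = 21, q_1 = 5*1 + 0 = 5.
  i=2: a_2=2, p_2 = 2*21 + 4 = 46, q_2 = 2*5 + 1 = 11.
  i=3: a_3=4, p_3 = 4*46 + 21 = 205, q_3 = 4*11 + 5 = 49.

4/1, 21/5, 46/11, 205/49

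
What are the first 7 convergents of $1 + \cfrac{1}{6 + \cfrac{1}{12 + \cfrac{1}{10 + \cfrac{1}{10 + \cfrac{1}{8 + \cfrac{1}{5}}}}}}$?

1/1, 7/6, 85/73, 857/736, 8655/7433, 70097/60200, 359140/308433

Using the convergent recurrence p_i = a_i*p_{i-1} + p_{i-2}, q_i = a_i*q_{i-1} + q_{i-2} with p_{-2}=0, p_{-1}=1, q_{-2}=1, q_{-1}=0:
  i=0: a_0=1, p_0 = 1*1 + 0 = 1, q_0 = 1*0 + 1 = 1.
  i=1: a_1=6, p_1 = 6*1 + 1 = 7, q_1 = 6*1 + 0 = 6.
  i=2: a_2=12, p_2 = 12*7 + 1 = 85, q_2 = 12*6 + 1 = 73.
  i=3: a_3=10, p_3 = 10*85 + 7 = 857, q_3 = 10*73 + 6 = 736.
  i=4: a_4=10, p_4 = 10*857 + 85 = 8655, q_4 = 10*736 + 73 = 7433.
  i=5: a_5=8, p_5 = 8*8655 + 857 = 70097, q_5 = 8*7433 + 736 = 60200.
  i=6: a_6=5, p_6 = 5*70097 + 8655 = 359140, q_6 = 5*60200 + 7433 = 308433.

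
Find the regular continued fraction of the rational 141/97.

Run the Euclidean algorithm on 141 and 97; the successive quotients are the partial quotients a_0, a_1, ... (each step inverts the fractional part left over by the previous one):
  141 = 1*97 + 44, so a_0 = 1.
  97 = 2*44 + 9, so a_1 = 2.
  44 = 4*9 + 8, so a_2 = 4.
  9 = 1*8 + 1, so a_3 = 1.
  8 = 8*1 + 0, so a_4 = 8.
The remainder reaches 0 after 5 divisions, so the expansion has 5 partial quotients, read off in order.

[1; 2, 4, 1, 8]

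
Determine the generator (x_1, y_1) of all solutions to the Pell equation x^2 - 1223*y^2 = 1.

First expand sqrt(1223) as a continued fraction. With x_i = (sqrt(1223) + m_i)/d_i and (m_0, d_0) = (0, 1): a_0 = floor(sqrt(1223)) = 34, since 34^2 = 1156 <= 1223 < 1225 = 35^2.
Iterate m_{i+1} = d_i*a_i - m_i, d_{i+1} = (1223 - m_{i+1}^2)/d_i, a_{i+1} = floor((a_0 + m_{i+1})/d_{i+1}):
  m_1 = 1*34 - 0 = 34, d_1 = (1223 - 34^2)/1 = 67/1 = 67, a_1 = floor((34 + 34)/67) = 1.
  m_2 = 67*1 - 34 = 33, d_2 = (1223 - 33^2)/67 = 134/67 = 2, a_2 = floor((34 + 33)/2) = 33.
  m_3 = 2*33 - 33 = 33, d_3 = (1223 - 33^2)/2 = 134/2 = 67, a_3 = floor((34 + 33)/67) = 1.
  m_4 = 67*1 - 33 = 34, d_4 = (1223 - 34^2)/67 = 67/67 = 1, a_4 = floor((34 + 34)/1) = 68.
  m_5 = 1*68 - 34 = 34, d_5 = (1223 - 34^2)/1 = 67/1 = 67: (m_5, d_5) = (m_1, d_1) = (34, 67), so from here the quotients repeat a_1, ..., a_4; the period length is 4.
So sqrt(1223) = [34; (1, 33, 1, 68)] with period length k = 4.
k is even, so the fundamental solution of x^2 - 1223y^2 = 1 is (p_{k-1}, q_{k-1}) = (p_3, q_3); compute convergents through index 3.
Convergents (p_i = a_i*p_{i-1} + p_{i-2}, q_i = a_i*q_{i-1} + q_{i-2} with p_{-2}=0, p_{-1}=1, q_{-2}=1, q_{-1}=0):
  i=0: a_0=34, p_0 = 34*1 + 0 = 34, q_0 = 34*0 + 1 = 1.
  i=1: a_1=1, p_1 = 1*34 + 1 = 35, q_1 = 1*1 + 0 = 1.
  i=2: a_2=33, p_2 = 33*35 + 34 = 1189, q_2 = 33*1 + 1 = 34.
  i=3: a_3=1, p_3 = 1*1189 + 35 = 1224, q_3 = 1*34 + 1 = 35.
Check: 1224^2 - 1223*35^2 = 1498176 - 1498175 = 1, so (x, y) = (1224, 35) solves the equation, and by the theorem it is the least positive solution.

(x, y) = (1224, 35)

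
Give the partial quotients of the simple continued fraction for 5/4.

[1; 4]

Run the Euclidean algorithm on 5 and 4; the successive quotients are the partial quotients a_0, a_1, ... (each step inverts the fractional part left over by the previous one):
  5 = 1*4 + 1, so a_0 = 1.
  4 = 4*1 + 0, so a_1 = 4.
The remainder reaches 0 after 2 divisions, so the expansion has 2 partial quotients, read off in order.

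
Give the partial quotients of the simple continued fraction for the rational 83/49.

[1; 1, 2, 3, 1, 3]

Run the Euclidean algorithm on 83 and 49; the successive quotients are the partial quotients a_0, a_1, ... (each step inverts the fractional part left over by the previous one):
  83 = 1*49 + 34, so a_0 = 1.
  49 = 1*34 + 15, so a_1 = 1.
  34 = 2*15 + 4, so a_2 = 2.
  15 = 3*4 + 3, so a_3 = 3.
  4 = 1*3 + 1, so a_4 = 1.
  3 = 3*1 + 0, so a_5 = 3.
The remainder reaches 0 after 6 divisions, so the expansion has 6 partial quotients, read off in order.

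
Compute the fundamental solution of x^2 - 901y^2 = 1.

First expand sqrt(901) as a continued fraction. With x_i = (sqrt(901) + m_i)/d_i and (m_0, d_0) = (0, 1): a_0 = floor(sqrt(901)) = 30, since 30^2 = 900 <= 901 < 961 = 31^2.
Iterate m_{i+1} = d_i*a_i - m_i, d_{i+1} = (901 - m_{i+1}^2)/d_i, a_{i+1} = floor((a_0 + m_{i+1})/d_{i+1}):
  m_1 = 1*30 - 0 = 30, d_1 = (901 - 30^2)/1 = 1/1 = 1, a_1 = floor((30 + 30)/1) = 60.
  m_2 = 1*60 - 30 = 30, d_2 = (901 - 30^2)/1 = 1/1 = 1: (m_2, d_2) = (m_1, d_1) = (30, 1), so from here the quotient a_1 repeats; the period length is 1.
So sqrt(901) = [30; (60)] with period length k = 1.
k is odd, so (p_{k-1}, q_{k-1}) only solves x^2 - 901y^2 = -1 and the fundamental solution of x^2 - 901y^2 = 1 is (p_{2k-1}, q_{2k-1}) = (p_1, q_1); compute convergents through index 1, running through the period twice.
Convergents (p_i = a_i*p_{i-1} + p_{i-2}, q_i = a_i*q_{i-1} + q_{i-2} with p_{-2}=0, p_{-1}=1, q_{-2}=1, q_{-1}=0):
  i=0: a_0=30, p_0 = 30*1 + 0 = 30, q_0 = 30*0 + 1 = 1.
  i=1: a_1=60, p_1 = 60*30 + 1 = 1801, q_1 = 60*1 + 0 = 60.
Indeed p_0^2 - 901*q_0^2 = 900 - 901 = -1, not +1.
Check: 1801^2 - 901*60^2 = 3243601 - 3243600 = 1, so (x, y) = (1801, 60) solves the equation, and by the theorem it is the least positive solution.

(x, y) = (1801, 60)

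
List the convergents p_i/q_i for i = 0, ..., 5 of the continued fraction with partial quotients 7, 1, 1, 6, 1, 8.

7/1, 8/1, 15/2, 98/13, 113/15, 1002/133

Using the convergent recurrence p_i = a_i*p_{i-1} + p_{i-2}, q_i = a_i*q_{i-1} + q_{i-2} with p_{-2}=0, p_{-1}=1, q_{-2}=1, q_{-1}=0:
  i=0: a_0=7, p_0 = 7*1 + 0 = 7, q_0 = 7*0 + 1 = 1.
  i=1: a_1=1, p_1 = 1*7 + 1 = 8, q_1 = 1*1 + 0 = 1.
  i=2: a_2=1, p_2 = 1*8 + 7 = 15, q_2 = 1*1 + 1 = 2.
  i=3: a_3=6, p_3 = 6*15 + 8 = 98, q_3 = 6*2 + 1 = 13.
  i=4: a_4=1, p_4 = 1*98 + 15 = 113, q_4 = 1*13 + 2 = 15.
  i=5: a_5=8, p_5 = 8*113 + 98 = 1002, q_5 = 8*15 + 13 = 133.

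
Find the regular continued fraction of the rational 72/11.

Run the Euclidean algorithm on 72 and 11; the successive quotients are the partial quotients a_0, a_1, ... (each step inverts the fractional part left over by the previous one):
  72 = 6*11 + 6, so a_0 = 6.
  11 = 1*6 + 5, so a_1 = 1.
  6 = 1*5 + 1, so a_2 = 1.
  5 = 5*1 + 0, so a_3 = 5.
The remainder reaches 0 after 4 divisions, so the expansion has 4 partial quotients, read off in order.

[6; 1, 1, 5]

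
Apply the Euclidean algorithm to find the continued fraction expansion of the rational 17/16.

Run the Euclidean algorithm on 17 and 16; the successive quotients are the partial quotients a_0, a_1, ... (each step inverts the fractional part left over by the previous one):
  17 = 1*16 + 1, so a_0 = 1.
  16 = 16*1 + 0, so a_1 = 16.
The remainder reaches 0 after 2 divisions, so the expansion has 2 partial quotients, read off in order.

[1; 16]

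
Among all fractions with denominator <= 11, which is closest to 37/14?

Expand x = 37/14 as a continued fraction with the Euclidean algorithm:
  37 = 2*14 + 9, so a_0 = 2.
  14 = 1*9 + 5, so a_1 = 1.
  9 = 1*5 + 4, so a_2 = 1.
  5 = 1*4 + 1, so a_3 = 1.
  4 = 4*1 + 0, so a_4 = 4.
so x = [2; 1, 1, 1, 4].
Convergents (p_i = a_i*p_{i-1} + p_{i-2}, q_i = a_i*q_{i-1} + q_{i-2} with p_{-2}=0, p_{-1}=1, q_{-2}=1, q_{-1}=0), until the denominator exceeds 11:
  i=0: a_0=2, p_0 = 2*1 + 0 = 2, q_0 = 2*0 + 1 = 1.
  i=1: a_1=1, p_1 = 1*2 + 1 = 3, q_1 = 1*1 + 0 = 1.
  i=2: a_2=1, p_2 = 1*3 + 2 = 5, q_2 = 1*1 + 1 = 2.
  i=3: a_3=1, p_3 = 1*5 + 3 = 8, q_3 = 1*2 + 1 = 3.
  i=4: a_4=4, p_4 = 4*8 + 5 = 37, q_4 = 4*3 + 2 = 14.
q_4 = 14 > 11, so the last convergent with denominator <= 11 is p_3/q_3 = 8/3.
The closest fraction with denominator <= 11 is either p_3/q_3 or the intermediate fraction (k*p_3 + p_2)/(k*q_3 + q_2) with the largest k >= 1 whose denominator stays <= 11; these approach x as k grows, and every other convergent or intermediate fraction in range is farther away.
Largest k: floor((11 - q_2)/q_3) = floor((11 - 2)/3) = 3.
That gives (3*8 + 5)/(3*3 + 2) = 29/11.
Compare the errors: |x - 8/3| = |37*3 - 8*14|/(14*3) = 1/42, and |x - 29/11| = |37*11 - 29*14|/(14*11) = 1/154.
Cross-multiplying, 1*42 = 42 < 154 = 1*154, so 1/154 is smaller: the intermediate fraction 29/11 is closer to x than 8/3.

29/11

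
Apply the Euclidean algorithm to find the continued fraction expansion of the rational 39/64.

[0; 1, 1, 1, 1, 3, 1, 2]

Run the Euclidean algorithm on 39 and 64; the successive quotients are the partial quotients a_0, a_1, ... (each step inverts the fractional part left over by the previous one):
  39 = 0*64 + 39, so a_0 = 0.
  64 = 1*39 + 25, so a_1 = 1.
  39 = 1*25 + 14, so a_2 = 1.
  25 = 1*14 + 11, so a_3 = 1.
  14 = 1*11 + 3, so a_4 = 1.
  11 = 3*3 + 2, so a_5 = 3.
  3 = 1*2 + 1, so a_6 = 1.
  2 = 2*1 + 0, so a_7 = 2.
The remainder reaches 0 after 8 divisions, so the expansion has 8 partial quotients, read off in order.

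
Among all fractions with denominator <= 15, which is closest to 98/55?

25/14

Expand x = 98/55 as a continued fraction with the Euclidean algorithm:
  98 = 1*55 + 43, so a_0 = 1.
  55 = 1*43 + 12, so a_1 = 1.
  43 = 3*12 + 7, so a_2 = 3.
  12 = 1*7 + 5, so a_3 = 1.
  7 = 1*5 + 2, so a_4 = 1.
  5 = 2*2 + 1, so a_5 = 2.
  2 = 2*1 + 0, so a_6 = 2.
so x = [1; 1, 3, 1, 1, 2, 2].
Convergents (p_i = a_i*p_{i-1} + p_{i-2}, q_i = a_i*q_{i-1} + q_{i-2} with p_{-2}=0, p_{-1}=1, q_{-2}=1, q_{-1}=0), until the denominator exceeds 15:
  i=0: a_0=1, p_0 = 1*1 + 0 = 1, q_0 = 1*0 + 1 = 1.
  i=1: a_1=1, p_1 = 1*1 + 1 = 2, q_1 = 1*1 + 0 = 1.
  i=2: a_2=3, p_2 = 3*2 + 1 = 7, q_2 = 3*1 + 1 = 4.
  i=3: a_3=1, p_3 = 1*7 + 2 = 9, q_3 = 1*4 + 1 = 5.
  i=4: a_4=1, p_4 = 1*9 + 7 = 16, q_4 = 1*5 + 4 = 9.
  i=5: a_5=2, p_5 = 2*16 + 9 = 41, q_5 = 2*9 + 5 = 23.
q_5 = 23 > 15, so the last convergent with denominator <= 15 is p_4/q_4 = 16/9.
The closest fraction with denominator <= 15 is either p_4/q_4 or the intermediate fraction (k*p_4 + p_3)/(k*q_4 + q_3) with the largest k >= 1 whose denominator stays <= 15; these approach x as k grows, and every other convergent or intermediate fraction in range is farther away.
Largest k: floor((15 - q_3)/q_4) = floor((15 - 5)/9) = 1.
That gives (1*16 + 9)/(1*9 + 5) = 25/14.
Compare the errors: |x - 16/9| = |98*9 - 16*55|/(55*9) = 2/495, and |x - 25/14| = |98*14 - 25*55|/(55*14) = 3/770.
Cross-multiplying, 3*495 = 1485 < 1540 = 2*770, so 3/770 is smaller: the intermediate fraction 25/14 is closer to x than 16/9.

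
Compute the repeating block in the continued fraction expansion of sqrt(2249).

[47; (2, 2, 1, 3, 2, 2, 3, 1, 2, 2, 94)]

Write x_i = (sqrt(2249) + m_i)/d_i with (m_0, d_0) = (0, 1). a_0 = floor(sqrt(2249)) = 47, since 47^2 = 2209 <= 2249 < 2304 = 48^2.
Iterate m_{i+1} = d_i*a_i - m_i, d_{i+1} = (2249 - m_{i+1}^2)/d_i, a_{i+1} = floor((a_0 + m_{i+1})/d_{i+1}):
  m_1 = 1*47 - 0 = 47, d_1 = (2249 - 47^2)/1 = 40/1 = 40, a_1 = floor((47 + 47)/40) = 2.
  m_2 = 40*2 - 47 = 33, d_2 = (2249 - 33^2)/40 = 1160/40 = 29, a_2 = floor((47 + 33)/29) = 2.
  m_3 = 29*2 - 33 = 25, d_3 = (2249 - 25^2)/29 = 1624/29 = 56, a_3 = floor((47 + 25)/56) = 1.
  m_4 = 56*1 - 25 = 31, d_4 = (2249 - 31^2)/56 = 1288/56 = 23, a_4 = floor((47 + 31)/23) = 3.
  m_5 = 23*3 - 31 = 38, d_5 = (2249 - 38^2)/23 = 805/23 = 35, a_5 = floor((47 + 38)/35) = 2.
  m_6 = 35*2 - 38 = 32, d_6 = (2249 - 32^2)/35 = 1225/35 = 35, a_6 = floor((47 + 32)/35) = 2.
  m_7 = 35*2 - 32 = 38, d_7 = (2249 - 38^2)/35 = 805/35 = 23, a_7 = floor((47 + 38)/23) = 3.
  m_8 = 23*3 - 38 = 31, d_8 = (2249 - 31^2)/23 = 1288/23 = 56, a_8 = floor((47 + 31)/56) = 1.
  m_9 = 56*1 - 31 = 25, d_9 = (2249 - 25^2)/56 = 1624/56 = 29, a_9 = floor((47 + 25)/29) = 2.
  m_10 = 29*2 - 25 = 33, d_10 = (2249 - 33^2)/29 = 1160/29 = 40, a_10 = floor((47 + 33)/40) = 2.
  m_11 = 40*2 - 33 = 47, d_11 = (2249 - 47^2)/40 = 40/40 = 1, a_11 = floor((47 + 47)/1) = 94.
  m_12 = 1*94 - 47 = 47, d_12 = (2249 - 47^2)/1 = 40/1 = 40: (m_12, d_12) = (m_1, d_1) = (47, 40), so from here the quotients repeat a_1, ..., a_11; the period length is 11.
Hence the expansion of sqrt(2249) is a_0 = 47 followed by the repeating block 2, 2, 1, 3, 2, 2, 3, 1, 2, 2, 94 (period 11).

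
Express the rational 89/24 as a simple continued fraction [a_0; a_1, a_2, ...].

[3; 1, 2, 2, 3]

Run the Euclidean algorithm on 89 and 24; the successive quotients are the partial quotients a_0, a_1, ... (each step inverts the fractional part left over by the previous one):
  89 = 3*24 + 17, so a_0 = 3.
  24 = 1*17 + 7, so a_1 = 1.
  17 = 2*7 + 3, so a_2 = 2.
  7 = 2*3 + 1, so a_3 = 2.
  3 = 3*1 + 0, so a_4 = 3.
The remainder reaches 0 after 5 divisions, so the expansion has 5 partial quotients, read off in order.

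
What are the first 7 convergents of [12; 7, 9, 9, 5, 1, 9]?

12/1, 85/7, 777/64, 7078/583, 36167/2979, 43245/3562, 425372/35037

Using the convergent recurrence p_i = a_i*p_{i-1} + p_{i-2}, q_i = a_i*q_{i-1} + q_{i-2} with p_{-2}=0, p_{-1}=1, q_{-2}=1, q_{-1}=0:
  i=0: a_0=12, p_0 = 12*1 + 0 = 12, q_0 = 12*0 + 1 = 1.
  i=1: a_1=7, p_1 = 7*12 + 1 = 85, q_1 = 7*1 + 0 = 7.
  i=2: a_2=9, p_2 = 9*85 + 12 = 777, q_2 = 9*7 + 1 = 64.
  i=3: a_3=9, p_3 = 9*777 + 85 = 7078, q_3 = 9*64 + 7 = 583.
  i=4: a_4=5, p_4 = 5*7078 + 777 = 36167, q_4 = 5*583 + 64 = 2979.
  i=5: a_5=1, p_5 = 1*36167 + 7078 = 43245, q_5 = 1*2979 + 583 = 3562.
  i=6: a_6=9, p_6 = 9*43245 + 36167 = 425372, q_6 = 9*3562 + 2979 = 35037.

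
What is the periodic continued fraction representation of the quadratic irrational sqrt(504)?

[22; (2, 4, 2, 44)]

Write x_i = (sqrt(504) + m_i)/d_i with (m_0, d_0) = (0, 1). a_0 = floor(sqrt(504)) = 22, since 22^2 = 484 <= 504 < 529 = 23^2.
Iterate m_{i+1} = d_i*a_i - m_i, d_{i+1} = (504 - m_{i+1}^2)/d_i, a_{i+1} = floor((a_0 + m_{i+1})/d_{i+1}):
  m_1 = 1*22 - 0 = 22, d_1 = (504 - 22^2)/1 = 20/1 = 20, a_1 = floor((22 + 22)/20) = 2.
  m_2 = 20*2 - 22 = 18, d_2 = (504 - 18^2)/20 = 180/20 = 9, a_2 = floor((22 + 18)/9) = 4.
  m_3 = 9*4 - 18 = 18, d_3 = (504 - 18^2)/9 = 180/9 = 20, a_3 = floor((22 + 18)/20) = 2.
  m_4 = 20*2 - 18 = 22, d_4 = (504 - 22^2)/20 = 20/20 = 1, a_4 = floor((22 + 22)/1) = 44.
  m_5 = 1*44 - 22 = 22, d_5 = (504 - 22^2)/1 = 20/1 = 20: (m_5, d_5) = (m_1, d_1) = (22, 20), so from here the quotients repeat a_1, ..., a_4; the period length is 4.
Hence the expansion of sqrt(504) is a_0 = 22 followed by the repeating block 2, 4, 2, 44 (period 4).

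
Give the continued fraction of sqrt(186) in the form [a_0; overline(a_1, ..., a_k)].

[13; overline(1, 1, 1, 3, 4, 3, 1, 1, 1, 26)]

Write x_i = (sqrt(186) + m_i)/d_i with (m_0, d_0) = (0, 1). a_0 = floor(sqrt(186)) = 13, since 13^2 = 169 <= 186 < 196 = 14^2.
Iterate m_{i+1} = d_i*a_i - m_i, d_{i+1} = (186 - m_{i+1}^2)/d_i, a_{i+1} = floor((a_0 + m_{i+1})/d_{i+1}):
  m_1 = 1*13 - 0 = 13, d_1 = (186 - 13^2)/1 = 17/1 = 17, a_1 = floor((13 + 13)/17) = 1.
  m_2 = 17*1 - 13 = 4, d_2 = (186 - 4^2)/17 = 170/17 = 10, a_2 = floor((13 + 4)/10) = 1.
  m_3 = 10*1 - 4 = 6, d_3 = (186 - 6^2)/10 = 150/10 = 15, a_3 = floor((13 + 6)/15) = 1.
  m_4 = 15*1 - 6 = 9, d_4 = (186 - 9^2)/15 = 105/15 = 7, a_4 = floor((13 + 9)/7) = 3.
  m_5 = 7*3 - 9 = 12, d_5 = (186 - 12^2)/7 = 42/7 = 6, a_5 = floor((13 + 12)/6) = 4.
  m_6 = 6*4 - 12 = 12, d_6 = (186 - 12^2)/6 = 42/6 = 7, a_6 = floor((13 + 12)/7) = 3.
  m_7 = 7*3 - 12 = 9, d_7 = (186 - 9^2)/7 = 105/7 = 15, a_7 = floor((13 + 9)/15) = 1.
  m_8 = 15*1 - 9 = 6, d_8 = (186 - 6^2)/15 = 150/15 = 10, a_8 = floor((13 + 6)/10) = 1.
  m_9 = 10*1 - 6 = 4, d_9 = (186 - 4^2)/10 = 170/10 = 17, a_9 = floor((13 + 4)/17) = 1.
  m_10 = 17*1 - 4 = 13, d_10 = (186 - 13^2)/17 = 17/17 = 1, a_10 = floor((13 + 13)/1) = 26.
  m_11 = 1*26 - 13 = 13, d_11 = (186 - 13^2)/1 = 17/1 = 17: (m_11, d_11) = (m_1, d_1) = (13, 17), so from here the quotients repeat a_1, ..., a_10; the period length is 10.
Hence the expansion of sqrt(186) is a_0 = 13 followed by the repeating block 1, 1, 1, 3, 4, 3, 1, 1, 1, 26 (period 10).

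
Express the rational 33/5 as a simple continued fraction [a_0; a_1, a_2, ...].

[6; 1, 1, 2]

Run the Euclidean algorithm on 33 and 5; the successive quotients are the partial quotients a_0, a_1, ... (each step inverts the fractional part left over by the previous one):
  33 = 6*5 + 3, so a_0 = 6.
  5 = 1*3 + 2, so a_1 = 1.
  3 = 1*2 + 1, so a_2 = 1.
  2 = 2*1 + 0, so a_3 = 2.
The remainder reaches 0 after 4 divisions, so the expansion has 4 partial quotients, read off in order.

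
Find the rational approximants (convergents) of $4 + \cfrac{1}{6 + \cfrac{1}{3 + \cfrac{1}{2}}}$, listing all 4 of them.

Using the convergent recurrence p_i = a_i*p_{i-1} + p_{i-2}, q_i = a_i*q_{i-1} + q_{i-2} with p_{-2}=0, p_{-1}=1, q_{-2}=1, q_{-1}=0:
  i=0: a_0=4, p_0 = 4*1 + 0 = 4, q_0 = 4*0 + 1 = 1.
  i=1: a_1=6, p_1 = 6*4 + 1 = 25, q_1 = 6*1 + 0 = 6.
  i=2: a_2=3, p_2 = 3*25 + 4 = 79, q_2 = 3*6 + 1 = 19.
  i=3: a_3=2, p_3 = 2*79 + 25 = 183, q_3 = 2*19 + 6 = 44.

4/1, 25/6, 79/19, 183/44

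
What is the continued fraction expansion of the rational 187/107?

Run the Euclidean algorithm on 187 and 107; the successive quotients are the partial quotients a_0, a_1, ... (each step inverts the fractional part left over by the previous one):
  187 = 1*107 + 80, so a_0 = 1.
  107 = 1*80 + 27, so a_1 = 1.
  80 = 2*27 + 26, so a_2 = 2.
  27 = 1*26 + 1, so a_3 = 1.
  26 = 26*1 + 0, so a_4 = 26.
The remainder reaches 0 after 5 divisions, so the expansion has 5 partial quotients, read off in order.

[1; 1, 2, 1, 26]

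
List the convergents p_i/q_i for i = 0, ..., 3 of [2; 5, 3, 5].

Using the convergent recurrence p_i = a_i*p_{i-1} + p_{i-2}, q_i = a_i*q_{i-1} + q_{i-2} with p_{-2}=0, p_{-1}=1, q_{-2}=1, q_{-1}=0:
  i=0: a_0=2, p_0 = 2*1 + 0 = 2, q_0 = 2*0 + 1 = 1.
  i=1: a_1=5, p_1 = 5*2 + 1 = 11, q_1 = 5*1 + 0 = 5.
  i=2: a_2=3, p_2 = 3*11 + 2 = 35, q_2 = 3*5 + 1 = 16.
  i=3: a_3=5, p_3 = 5*35 + 11 = 186, q_3 = 5*16 + 5 = 85.

2/1, 11/5, 35/16, 186/85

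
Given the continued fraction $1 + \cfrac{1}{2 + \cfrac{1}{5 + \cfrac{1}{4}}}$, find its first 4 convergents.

1/1, 3/2, 16/11, 67/46

Using the convergent recurrence p_i = a_i*p_{i-1} + p_{i-2}, q_i = a_i*q_{i-1} + q_{i-2} with p_{-2}=0, p_{-1}=1, q_{-2}=1, q_{-1}=0:
  i=0: a_0=1, p_0 = 1*1 + 0 = 1, q_0 = 1*0 + 1 = 1.
  i=1: a_1=2, p_1 = 2*1 + 1 = 3, q_1 = 2*1 + 0 = 2.
  i=2: a_2=5, p_2 = 5*3 + 1 = 16, q_2 = 5*2 + 1 = 11.
  i=3: a_3=4, p_3 = 4*16 + 3 = 67, q_3 = 4*11 + 2 = 46.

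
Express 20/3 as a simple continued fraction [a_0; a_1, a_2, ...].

Run the Euclidean algorithm on 20 and 3; the successive quotients are the partial quotients a_0, a_1, ... (each step inverts the fractional part left over by the previous one):
  20 = 6*3 + 2, so a_0 = 6.
  3 = 1*2 + 1, so a_1 = 1.
  2 = 2*1 + 0, so a_2 = 2.
The remainder reaches 0 after 3 divisions, so the expansion has 3 partial quotients, read off in order.

[6; 1, 2]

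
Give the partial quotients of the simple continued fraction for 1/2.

[0; 2]

Run the Euclidean algorithm on 1 and 2; the successive quotients are the partial quotients a_0, a_1, ... (each step inverts the fractional part left over by the previous one):
  1 = 0*2 + 1, so a_0 = 0.
  2 = 2*1 + 0, so a_1 = 2.
The remainder reaches 0 after 2 divisions, so the expansion has 2 partial quotients, read off in order.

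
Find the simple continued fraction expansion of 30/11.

[2; 1, 2, 1, 2]

Run the Euclidean algorithm on 30 and 11; the successive quotients are the partial quotients a_0, a_1, ... (each step inverts the fractional part left over by the previous one):
  30 = 2*11 + 8, so a_0 = 2.
  11 = 1*8 + 3, so a_1 = 1.
  8 = 2*3 + 2, so a_2 = 2.
  3 = 1*2 + 1, so a_3 = 1.
  2 = 2*1 + 0, so a_4 = 2.
The remainder reaches 0 after 5 divisions, so the expansion has 5 partial quotients, read off in order.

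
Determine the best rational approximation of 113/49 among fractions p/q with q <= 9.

16/7

Expand x = 113/49 as a continued fraction with the Euclidean algorithm:
  113 = 2*49 + 15, so a_0 = 2.
  49 = 3*15 + 4, so a_1 = 3.
  15 = 3*4 + 3, so a_2 = 3.
  4 = 1*3 + 1, so a_3 = 1.
  3 = 3*1 + 0, so a_4 = 3.
so x = [2; 3, 3, 1, 3].
Convergents (p_i = a_i*p_{i-1} + p_{i-2}, q_i = a_i*q_{i-1} + q_{i-2} with p_{-2}=0, p_{-1}=1, q_{-2}=1, q_{-1}=0), until the denominator exceeds 9:
  i=0: a_0=2, p_0 = 2*1 + 0 = 2, q_0 = 2*0 + 1 = 1.
  i=1: a_1=3, p_1 = 3*2 + 1 = 7, q_1 = 3*1 + 0 = 3.
  i=2: a_2=3, p_2 = 3*7 + 2 = 23, q_2 = 3*3 + 1 = 10.
q_2 = 10 > 9, so the last convergent with denominator <= 9 is p_1/q_1 = 7/3.
The closest fraction with denominator <= 9 is either p_1/q_1 or the intermediate fraction (k*p_1 + p_0)/(k*q_1 + q_0) with the largest k >= 1 whose denominator stays <= 9; these approach x as k grows, and every other convergent or intermediate fraction in range is farther away.
Largest k: floor((9 - q_0)/q_1) = floor((9 - 1)/3) = 2.
That gives (2*7 + 2)/(2*3 + 1) = 16/7.
Compare the errors: |x - 7/3| = |113*3 - 7*49|/(49*3) = 4/147, and |x - 16/7| = |113*7 - 16*49|/(49*7) = 7/343.
Cross-multiplying, 7*147 = 1029 < 1372 = 4*343, so 7/343 is smaller: the intermediate fraction 16/7 is closer to x than 7/3.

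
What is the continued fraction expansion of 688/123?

[5; 1, 1, 2, 5, 1, 3]

Run the Euclidean algorithm on 688 and 123; the successive quotients are the partial quotients a_0, a_1, ... (each step inverts the fractional part left over by the previous one):
  688 = 5*123 + 73, so a_0 = 5.
  123 = 1*73 + 50, so a_1 = 1.
  73 = 1*50 + 23, so a_2 = 1.
  50 = 2*23 + 4, so a_3 = 2.
  23 = 5*4 + 3, so a_4 = 5.
  4 = 1*3 + 1, so a_5 = 1.
  3 = 3*1 + 0, so a_6 = 3.
The remainder reaches 0 after 7 divisions, so the expansion has 7 partial quotients, read off in order.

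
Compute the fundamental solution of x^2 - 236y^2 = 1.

(x, y) = (561799, 36570)

First expand sqrt(236) as a continued fraction. With x_i = (sqrt(236) + m_i)/d_i and (m_0, d_0) = (0, 1): a_0 = floor(sqrt(236)) = 15, since 15^2 = 225 <= 236 < 256 = 16^2.
Iterate m_{i+1} = d_i*a_i - m_i, d_{i+1} = (236 - m_{i+1}^2)/d_i, a_{i+1} = floor((a_0 + m_{i+1})/d_{i+1}):
  m_1 = 1*15 - 0 = 15, d_1 = (236 - 15^2)/1 = 11/1 = 11, a_1 = floor((15 + 15)/11) = 2.
  m_2 = 11*2 - 15 = 7, d_2 = (236 - 7^2)/11 = 187/11 = 17, a_2 = floor((15 + 7)/17) = 1.
  m_3 = 17*1 - 7 = 10, d_3 = (236 - 10^2)/17 = 136/17 = 8, a_3 = floor((15 + 10)/8) = 3.
  m_4 = 8*3 - 10 = 14, d_4 = (236 - 14^2)/8 = 40/8 = 5, a_4 = floor((15 + 14)/5) = 5.
  m_5 = 5*5 - 14 = 11, d_5 = (236 - 11^2)/5 = 115/5 = 23, a_5 = floor((15 + 11)/23) = 1.
  m_6 = 23*1 - 11 = 12, d_6 = (236 - 12^2)/23 = 92/23 = 4, a_6 = floor((15 + 12)/4) = 6.
  m_7 = 4*6 - 12 = 12, d_7 = (236 - 12^2)/4 = 92/4 = 23, a_7 = floor((15 + 12)/23) = 1.
  m_8 = 23*1 - 12 = 11, d_8 = (236 - 11^2)/23 = 115/23 = 5, a_8 = floor((15 + 11)/5) = 5.
  m_9 = 5*5 - 11 = 14, d_9 = (236 - 14^2)/5 = 40/5 = 8, a_9 = floor((15 + 14)/8) = 3.
  m_10 = 8*3 - 14 = 10, d_10 = (236 - 10^2)/8 = 136/8 = 17, a_10 = floor((15 + 10)/17) = 1.
  m_11 = 17*1 - 10 = 7, d_11 = (236 - 7^2)/17 = 187/17 = 11, a_11 = floor((15 + 7)/11) = 2.
  m_12 = 11*2 - 7 = 15, d_12 = (236 - 15^2)/11 = 11/11 = 1, a_12 = floor((15 + 15)/1) = 30.
  m_13 = 1*30 - 15 = 15, d_13 = (236 - 15^2)/1 = 11/1 = 11: (m_13, d_13) = (m_1, d_1) = (15, 11), so from here the quotients repeat a_1, ..., a_12; the period length is 12.
So sqrt(236) = [15; (2, 1, 3, 5, 1, 6, 1, 5, 3, 1, 2, 30)] with period length k = 12.
k is even, so the fundamental solution of x^2 - 236y^2 = 1 is (p_{k-1}, q_{k-1}) = (p_11, q_11); compute convergents through index 11.
Convergents (p_i = a_i*p_{i-1} + p_{i-2}, q_i = a_i*q_{i-1} + q_{i-2} with p_{-2}=0, p_{-1}=1, q_{-2}=1, q_{-1}=0):
  i=0: a_0=15, p_0 = 15*1 + 0 = 15, q_0 = 15*0 + 1 = 1.
  i=1: a_1=2, p_1 = 2*15 + 1 = 31, q_1 = 2*1 + 0 = 2.
  i=2: a_2=1, p_2 = 1*31 + 15 = 46, q_2 = 1*2 + 1 = 3.
  i=3: a_3=3, p_3 = 3*46 + 31 = 169, q_3 = 3*3 + 2 = 11.
  i=4: a_4=5, p_4 = 5*169 + 46 = 891, q_4 = 5*11 + 3 = 58.
  i=5: a_5=1, p_5 = 1*891 + 169 = 1060, q_5 = 1*58 + 11 = 69.
  i=6: a_6=6, p_6 = 6*1060 + 891 = 7251, q_6 = 6*69 + 58 = 472.
  i=7: a_7=1, p_7 = 1*7251 + 1060 = 8311, q_7 = 1*472 + 69 = 541.
  i=8: a_8=5, p_8 = 5*8311 + 7251 = 48806, q_8 = 5*541 + 472 = 3177.
  i=9: a_9=3, p_9 = 3*48806 + 8311 = 154729, q_9 = 3*3177 + 541 = 10072.
  i=10: a_10=1, p_10 = 1*154729 + 48806 = 203535, q_10 = 1*10072 + 3177 = 13249.
  i=11: a_11=2, p_11 = 2*203535 + 154729 = 561799, q_11 = 2*13249 + 10072 = 36570.
Check: 561799^2 - 236*36570^2 = 315618116401 - 315618116400 = 1, so (x, y) = (561799, 36570) solves the equation, and by the theorem it is the least positive solution.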